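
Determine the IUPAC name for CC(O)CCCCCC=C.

The longest chain bearing the –OH group and the multiple bond is 9 carbons long (nonane).
The principal characteristic group is an alcohol (–OH), named with the suffix -ol.
A C=C double bond in the chain gives the infix -ene-.
The numbering direction is chosen so that numbering from this end puts the hydroxyl group at C-2 rather than C-8.
This places the hydroxyl at C-2; the double bond between C-8 and C-9.
Assembling the pieces gives non-8-en-2-ol.

non-8-en-2-ol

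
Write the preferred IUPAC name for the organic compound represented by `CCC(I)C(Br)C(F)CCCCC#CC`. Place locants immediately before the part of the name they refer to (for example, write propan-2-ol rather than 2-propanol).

9-bromo-8-fluoro-10-iodododec-2-yne

Counting along the main chain through the multiple bond gives 12 carbons: the parent is dodecane.
The chain contains a C≡C triple bond, so the unsaturation ending is -yne.
Number the chain so that numbering from this end puts the triple bond at C-2 rather than C-10.
This places the triple bond between C-2 and C-3; a bromo group at C-9; a fluoro group at C-8; an iodo group at C-10.
The substituents are ordered alphabetically, ignoring any di-/tri- multipliers.
The name is 9-bromo-8-fluoro-10-iodododec-2-yne.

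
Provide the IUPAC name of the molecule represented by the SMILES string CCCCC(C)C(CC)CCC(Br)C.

2-bromo-5-ethyl-6-methyldecane

The longest carbon chain is 10 atoms: the parent is decane.
Choose the numbering such that the substituent locant set {2,5,6} is lower than {5,6,9} at the first point of difference.
With this numbering: a bromo group at C-2; an ethyl group at C-5; a methyl group at C-6.
Prefixes are listed alphabetically: bromo, ethyl, methyl.
Putting it together: 2-bromo-5-ethyl-6-methyldecane.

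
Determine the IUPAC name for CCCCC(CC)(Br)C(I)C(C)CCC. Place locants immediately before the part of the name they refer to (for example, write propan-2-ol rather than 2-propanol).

The longest continuous carbon chain has 10 atoms, so the parent hydride is decane.
The numbering direction is chosen so that the substituent locant set {4,5,6,6} is lower than {5,5,6,7} at the first point of difference.
This places a bromo group at C-6; an ethyl group at C-6; an iodo group at C-5; a methyl group at C-4.
Prefixes are listed alphabetically: bromo, ethyl, iodo, methyl.
Assembling the pieces gives 6-bromo-6-ethyl-5-iodo-4-methyldecane.

6-bromo-6-ethyl-5-iodo-4-methyldecane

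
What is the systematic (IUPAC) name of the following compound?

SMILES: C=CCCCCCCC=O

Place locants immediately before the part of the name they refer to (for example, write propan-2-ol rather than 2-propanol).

The longest carbon chain that includes the –CHO group and the multiple bond has 9 carbons, so the parent hydride is nonane.
An aldehyde (terminal –CHO) is the principal characteristic group, giving the suffix -al.
A C=C double bond in the chain gives the infix -ene-.
Choose the numbering such that the aldehyde carbon is C-1 by definition.
This places the double bond between C-8 and C-9.
Putting it together: non-8-enal.

non-8-enal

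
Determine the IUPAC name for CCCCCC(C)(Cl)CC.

3-chloro-3-methyloctane

The longest carbon chain is 8 atoms: the parent is octane.
Number the chain so that the substituent locant set {3,3} is lower than {6,6} at the first point of difference.
This places a chloro group at C-3; a methyl group at C-3.
Prefixes are listed alphabetically: chloro, methyl.
The name is 3-chloro-3-methyloctane.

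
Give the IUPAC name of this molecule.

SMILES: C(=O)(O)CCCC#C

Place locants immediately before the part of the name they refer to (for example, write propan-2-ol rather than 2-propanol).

hex-5-ynoic acid

The longest carbon chain that includes the –COOH group and the multiple bond has 6 carbons, so the parent hydride is hexane.
The highest-priority functional group is a carboxylic acid (terminal –COOH), so the name ends in -oic acid.
A C≡C triple bond in the chain gives the infix -yne-.
Number the chain so that the carboxylic acid carbon is C-1 by definition.
With this numbering: the triple bond between C-5 and C-6.
Assembling the pieces gives hex-5-ynoic acid.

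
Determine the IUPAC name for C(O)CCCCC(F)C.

6-fluoroheptan-1-ol

The longest carbon chain that includes the –OH group has 7 carbons, so the parent hydride is heptane.
An alcohol (–OH) is the principal characteristic group, giving the suffix -ol.
Choose the numbering such that numbering from this end puts the hydroxyl group at C-1 rather than C-7.
This places the hydroxyl at C-1; a fluoro group at C-6.
The name is 6-fluoroheptan-1-ol.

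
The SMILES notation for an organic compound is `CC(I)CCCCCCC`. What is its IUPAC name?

2-iodononane

The parent chain contains 9 carbons (nonane).
Choose the numbering such that the substituent locant set {2} is lower than {8} at the first point of difference.
This places an iodo group at C-2.
The name is 2-iodononane.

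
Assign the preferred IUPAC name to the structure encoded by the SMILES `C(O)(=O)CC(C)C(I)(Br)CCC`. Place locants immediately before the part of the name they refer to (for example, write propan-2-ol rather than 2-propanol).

4-bromo-4-iodo-3-methylheptanoic acid

The longest carbon chain that includes the –COOH group has 7 carbons, so the parent hydride is heptane.
A carboxylic acid (terminal –COOH) is the principal characteristic group, giving the suffix -oic acid.
Choose the numbering such that the carboxylic acid carbon is C-1 by definition.
This places a bromo group at C-4; an iodo group at C-4; a methyl group at C-3.
Substituent prefixes are cited in alphabetical order (multiplying prefixes like di-/tri- are ignored for ordering).
Putting it together: 4-bromo-4-iodo-3-methylheptanoic acid.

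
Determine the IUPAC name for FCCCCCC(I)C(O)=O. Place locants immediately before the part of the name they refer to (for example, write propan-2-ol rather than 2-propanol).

7-fluoro-2-iodoheptanoic acid

The longest carbon chain that includes the –COOH group has 7 carbons, so the parent hydride is heptane.
The highest-priority functional group is a carboxylic acid (terminal –COOH), so the name ends in -oic acid.
Choose the numbering such that the carboxylic acid carbon is C-1 by definition.
This places a fluoro group at C-7; an iodo group at C-2.
Prefixes are listed alphabetically: fluoro, iodo.
Assembling the pieces gives 7-fluoro-2-iodoheptanoic acid.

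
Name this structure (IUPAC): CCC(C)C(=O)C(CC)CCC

5-ethyl-3-methyloctan-4-one

Counting along the main chain through the carbonyl gives 8 carbons: the parent is octane.
A ketone (C=O on an internal carbon) is the principal characteristic group, giving the suffix -one.
The numbering direction is chosen so that numbering from this end puts the carbonyl group at C-4 rather than C-5.
That gives the carbonyl at C-4; an ethyl group at C-5; a methyl group at C-3.
The substituents are ordered alphabetically, ignoring any di-/tri- multipliers.
The name is 5-ethyl-3-methyloctan-4-one.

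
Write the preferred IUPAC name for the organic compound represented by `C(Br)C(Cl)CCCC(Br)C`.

1,6-dibromo-2-chloroheptane

The parent chain contains 7 carbons (heptane).
The numbering direction is chosen so that the substituent locant set {1,2,6} is lower than {2,6,7} at the first point of difference.
This places bromo groups at C-1 and C-6; a chloro group at C-2.
Substituent prefixes are cited in alphabetical order (multiplying prefixes like di-/tri- are ignored for ordering).
Assembling the pieces gives 1,6-dibromo-2-chloroheptane.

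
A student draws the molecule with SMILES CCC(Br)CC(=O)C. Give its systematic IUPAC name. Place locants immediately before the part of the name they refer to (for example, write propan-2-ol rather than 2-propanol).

4-bromohexan-2-one

Counting along the main chain through the carbonyl gives 6 carbons: the parent is hexane.
The highest-priority functional group is a ketone (C=O on an internal carbon), so the name ends in -one.
Choose the numbering such that numbering from this end puts the carbonyl group at C-2 rather than C-5.
That gives the carbonyl at C-2; a bromo group at C-4.
The name is 4-bromohexan-2-one.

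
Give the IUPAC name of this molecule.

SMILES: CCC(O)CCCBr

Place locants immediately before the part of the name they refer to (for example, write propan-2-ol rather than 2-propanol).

The longest chain bearing the –OH group is 6 carbons long (hexane).
The highest-priority functional group is an alcohol (–OH), so the name ends in -ol.
Choose the numbering such that numbering from this end puts the hydroxyl group at C-3 rather than C-4.
This places the hydroxyl at C-3; a bromo group at C-6.
The name is 6-bromohexan-3-ol.

6-bromohexan-3-ol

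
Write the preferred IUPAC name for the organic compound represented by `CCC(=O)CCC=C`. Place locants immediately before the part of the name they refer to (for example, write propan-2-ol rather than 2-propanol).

hept-6-en-3-one

The longest carbon chain that includes the carbonyl and the multiple bond has 7 carbons, so the parent hydride is heptane.
The highest-priority functional group is a ketone (C=O on an internal carbon), so the name ends in -one.
The chain contains a C=C double bond, so the unsaturation ending is -ene.
The numbering direction is chosen so that numbering from this end puts the carbonyl group at C-3 rather than C-5.
With this numbering: the carbonyl at C-3; the double bond between C-6 and C-7.
Putting it together: hept-6-en-3-one.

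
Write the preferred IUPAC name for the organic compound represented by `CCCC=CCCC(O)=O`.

oct-4-enoic acid

The longest chain bearing the –COOH group and the multiple bond is 8 carbons long (octane).
A carboxylic acid (terminal –COOH) is the principal characteristic group, giving the suffix -oic acid.
The chain contains a C=C double bond, so the unsaturation ending is -ene.
The numbering direction is chosen so that the carboxylic acid carbon is C-1 by definition.
This places the double bond between C-4 and C-5.
Assembling the pieces gives oct-4-enoic acid.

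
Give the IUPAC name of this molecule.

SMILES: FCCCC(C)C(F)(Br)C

5-bromo-1,5-difluoro-4-methylhexane

The longest carbon chain is 6 atoms: the parent is hexane.
The numbering direction is chosen so that the substituent locant set {1,4,5,5} is lower than {2,2,3,6} at the first point of difference.
With this numbering: a bromo group at C-5; fluoro groups at C-1 and C-5; a methyl group at C-4.
Prefixes are listed alphabetically: bromo, fluoro, methyl.
Assembling the pieces gives 5-bromo-1,5-difluoro-4-methylhexane.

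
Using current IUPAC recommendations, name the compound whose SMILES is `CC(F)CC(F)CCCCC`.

2,4-difluorononane

The longest carbon chain is 9 atoms: the parent is nonane.
The numbering direction is chosen so that the substituent locant set {2,4} is lower than {6,8} at the first point of difference.
That gives fluoro groups at C-2 and C-4.
Assembling the pieces gives 2,4-difluorononane.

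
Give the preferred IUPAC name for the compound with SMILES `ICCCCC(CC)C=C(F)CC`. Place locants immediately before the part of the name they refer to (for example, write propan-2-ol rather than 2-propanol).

The longest carbon chain that includes the multiple bond has 9 carbons, so the parent hydride is nonane.
A C=C double bond in the chain gives the infix -ene-.
Choose the numbering such that numbering from this end puts the double bond at C-3 rather than C-6.
With this numbering: the double bond between C-3 and C-4; an ethyl group at C-5; a fluoro group at C-3; an iodo group at C-9.
The substituents are ordered alphabetically, ignoring any di-/tri- multipliers.
The name is 5-ethyl-3-fluoro-9-iodonon-3-ene.

5-ethyl-3-fluoro-9-iodonon-3-ene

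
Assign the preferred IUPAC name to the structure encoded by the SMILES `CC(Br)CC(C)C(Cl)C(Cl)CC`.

2-bromo-5,6-dichloro-4-methyloctane

The longest carbon chain is 8 atoms: the parent is octane.
The numbering direction is chosen so that the substituent locant set {2,4,5,6} is lower than {3,4,5,7} at the first point of difference.
This places a bromo group at C-2; chloro groups at C-5 and C-6; a methyl group at C-4.
Substituent prefixes are cited in alphabetical order (multiplying prefixes like di-/tri- are ignored for ordering).
The name is 2-bromo-5,6-dichloro-4-methyloctane.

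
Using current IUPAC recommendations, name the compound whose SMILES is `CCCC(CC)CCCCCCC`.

4-ethylundecane

The parent chain contains 11 carbons (undecane).
Number the chain so that the substituent locant set {4} is lower than {8} at the first point of difference.
With this numbering: an ethyl group at C-4.
The name is 4-ethylundecane.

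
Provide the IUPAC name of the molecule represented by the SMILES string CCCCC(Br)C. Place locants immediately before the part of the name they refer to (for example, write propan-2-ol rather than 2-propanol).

2-bromohexane

The parent chain contains 6 carbons (hexane).
The numbering direction is chosen so that the substituent locant set {2} is lower than {5} at the first point of difference.
That gives a bromo group at C-2.
Assembling the pieces gives 2-bromohexane.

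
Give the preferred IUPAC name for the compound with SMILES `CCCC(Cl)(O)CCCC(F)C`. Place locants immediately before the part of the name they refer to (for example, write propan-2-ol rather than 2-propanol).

The longest carbon chain that includes the –OH group has 9 carbons, so the parent hydride is nonane.
The highest-priority functional group is an alcohol (–OH), so the name ends in -ol.
Choose the numbering such that numbering from this end puts the hydroxyl group at C-4 rather than C-6.
That gives the hydroxyl at C-4; a chloro group at C-4; a fluoro group at C-8.
Prefixes are listed alphabetically: chloro, fluoro.
The name is 4-chloro-8-fluorononan-4-ol.

4-chloro-8-fluorononan-4-ol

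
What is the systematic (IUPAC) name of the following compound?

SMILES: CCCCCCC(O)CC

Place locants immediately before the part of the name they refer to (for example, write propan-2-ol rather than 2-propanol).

The longest carbon chain that includes the –OH group has 9 carbons, so the parent hydride is nonane.
The highest-priority functional group is an alcohol (–OH), so the name ends in -ol.
Choose the numbering such that numbering from this end puts the hydroxyl group at C-3 rather than C-7.
That gives the hydroxyl at C-3.
Assembling the pieces gives nonan-3-ol.

nonan-3-ol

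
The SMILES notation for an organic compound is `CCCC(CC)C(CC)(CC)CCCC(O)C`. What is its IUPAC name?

The longest carbon chain that includes the –OH group has 10 carbons, so the parent hydride is decane.
An alcohol (–OH) is the principal characteristic group, giving the suffix -ol.
The numbering direction is chosen so that numbering from this end puts the hydroxyl group at C-2 rather than C-9.
This places the hydroxyl at C-2; ethyl groups at C-6 (×2) and C-7.
Putting it together: 6,6,7-triethyldecan-2-ol.

6,6,7-triethyldecan-2-ol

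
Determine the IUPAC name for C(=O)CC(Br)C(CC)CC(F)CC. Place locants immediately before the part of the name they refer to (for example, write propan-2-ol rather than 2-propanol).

The longest carbon chain that includes the –CHO group has 8 carbons, so the parent hydride is octane.
An aldehyde (terminal –CHO) is the principal characteristic group, giving the suffix -al.
Number the chain so that the aldehyde carbon is C-1 by definition.
That gives a bromo group at C-3; an ethyl group at C-4; a fluoro group at C-6.
Substituent prefixes are cited in alphabetical order (multiplying prefixes like di-/tri- are ignored for ordering).
Putting it together: 3-bromo-4-ethyl-6-fluorooctanal.

3-bromo-4-ethyl-6-fluorooctanal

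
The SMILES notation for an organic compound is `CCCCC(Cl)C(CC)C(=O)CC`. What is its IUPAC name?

The longest carbon chain that includes the carbonyl has 9 carbons, so the parent hydride is nonane.
The principal characteristic group is a ketone (C=O on an internal carbon), named with the suffix -one.
The numbering direction is chosen so that numbering from this end puts the carbonyl group at C-3 rather than C-7.
With this numbering: the carbonyl at C-3; a chloro group at C-5; an ethyl group at C-4.
Prefixes are listed alphabetically: chloro, ethyl.
Assembling the pieces gives 5-chloro-4-ethylnonan-3-one.

5-chloro-4-ethylnonan-3-one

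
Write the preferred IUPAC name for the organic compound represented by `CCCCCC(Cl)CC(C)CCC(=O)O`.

The longest carbon chain that includes the –COOH group has 11 carbons, so the parent hydride is undecane.
The highest-priority functional group is a carboxylic acid (terminal –COOH), so the name ends in -oic acid.
Choose the numbering such that the carboxylic acid carbon is C-1 by definition.
With this numbering: a chloro group at C-6; a methyl group at C-4.
Prefixes are listed alphabetically: chloro, methyl.
Assembling the pieces gives 6-chloro-4-methylundecanoic acid.

6-chloro-4-methylundecanoic acid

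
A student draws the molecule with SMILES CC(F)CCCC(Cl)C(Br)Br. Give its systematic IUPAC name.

The longest carbon chain is 7 atoms: the parent is heptane.
Number the chain so that the substituent locant set {1,1,2,6} is lower than {2,6,7,7} at the first point of difference.
This places two bromo groups at C-1; a chloro group at C-2; a fluoro group at C-6.
The substituents are ordered alphabetically, ignoring any di-/tri- multipliers.
Putting it together: 1,1-dibromo-2-chloro-6-fluoroheptane.

1,1-dibromo-2-chloro-6-fluoroheptane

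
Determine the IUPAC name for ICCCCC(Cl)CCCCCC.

The longest continuous carbon chain has 11 atoms, so the parent hydride is undecane.
Choose the numbering such that the substituent locant set {1,5} is lower than {7,11} at the first point of difference.
With this numbering: a chloro group at C-5; an iodo group at C-1.
Prefixes are listed alphabetically: chloro, iodo.
Putting it together: 5-chloro-1-iodoundecane.

5-chloro-1-iodoundecane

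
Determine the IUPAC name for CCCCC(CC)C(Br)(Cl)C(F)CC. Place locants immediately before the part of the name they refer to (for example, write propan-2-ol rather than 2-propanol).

4-bromo-4-chloro-5-ethyl-3-fluorononane

The longest continuous carbon chain has 9 atoms, so the parent hydride is nonane.
Choose the numbering such that the substituent locant set {3,4,4,5} is lower than {5,6,6,7} at the first point of difference.
That gives a bromo group at C-4; a chloro group at C-4; an ethyl group at C-5; a fluoro group at C-3.
Substituent prefixes are cited in alphabetical order (multiplying prefixes like di-/tri- are ignored for ordering).
The name is 4-bromo-4-chloro-5-ethyl-3-fluorononane.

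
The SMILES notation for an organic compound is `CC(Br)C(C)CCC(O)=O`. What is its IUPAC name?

Counting along the main chain through the –COOH group gives 6 carbons: the parent is hexane.
The principal characteristic group is a carboxylic acid (terminal –COOH), named with the suffix -oic acid.
Number the chain so that the carboxylic acid carbon is C-1 by definition.
With this numbering: a bromo group at C-5; a methyl group at C-4.
Substituent prefixes are cited in alphabetical order (multiplying prefixes like di-/tri- are ignored for ordering).
The name is 5-bromo-4-methylhexanoic acid.

5-bromo-4-methylhexanoic acid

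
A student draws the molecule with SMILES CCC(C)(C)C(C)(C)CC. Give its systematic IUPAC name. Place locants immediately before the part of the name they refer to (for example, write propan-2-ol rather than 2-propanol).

The parent chain contains 6 carbons (hexane).
The molecule is symmetric, so either numbering direction gives the same locants.
With this numbering: methyl groups at C-3 (×2) and C-4 (×2).
Assembling the pieces gives 3,3,4,4-tetramethylhexane.

3,3,4,4-tetramethylhexane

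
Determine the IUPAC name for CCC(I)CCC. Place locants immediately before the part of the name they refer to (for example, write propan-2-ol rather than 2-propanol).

3-iodohexane

The parent chain contains 6 carbons (hexane).
Number the chain so that the substituent locant set {3} is lower than {4} at the first point of difference.
That gives an iodo group at C-3.
Putting it together: 3-iodohexane.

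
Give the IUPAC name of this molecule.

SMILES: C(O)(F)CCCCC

The longest carbon chain that includes the –OH group has 6 carbons, so the parent hydride is hexane.
The principal characteristic group is an alcohol (–OH), named with the suffix -ol.
The numbering direction is chosen so that numbering from this end puts the hydroxyl group at C-1 rather than C-6.
That gives the hydroxyl at C-1; a fluoro group at C-1.
Putting it together: 1-fluorohexan-1-ol.

1-fluorohexan-1-ol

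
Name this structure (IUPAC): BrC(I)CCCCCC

The longest carbon chain is 7 atoms: the parent is heptane.
The numbering direction is chosen so that the substituent locant set {1,1} is lower than {7,7} at the first point of difference.
That gives a bromo group at C-1; an iodo group at C-1.
The substituents are ordered alphabetically, ignoring any di-/tri- multipliers.
Assembling the pieces gives 1-bromo-1-iodoheptane.

1-bromo-1-iodoheptane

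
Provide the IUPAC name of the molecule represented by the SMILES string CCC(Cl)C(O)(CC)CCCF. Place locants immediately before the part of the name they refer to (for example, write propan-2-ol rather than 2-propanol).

5-chloro-4-ethyl-1-fluoroheptan-4-ol

The longest carbon chain that includes the –OH group has 7 carbons, so the parent hydride is heptane.
The principal characteristic group is an alcohol (–OH), named with the suffix -ol.
Number the chain so that the substituent locant set {1,4,5} is lower than {3,4,7} at the first point of difference.
This places the hydroxyl at C-4; a chloro group at C-5; an ethyl group at C-4; a fluoro group at C-1.
The substituents are ordered alphabetically, ignoring any di-/tri- multipliers.
The name is 5-chloro-4-ethyl-1-fluoroheptan-4-ol.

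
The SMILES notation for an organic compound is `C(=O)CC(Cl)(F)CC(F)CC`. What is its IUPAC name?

3-chloro-3,5-difluoroheptanal

Counting along the main chain through the –CHO group gives 7 carbons: the parent is heptane.
The highest-priority functional group is an aldehyde (terminal –CHO), so the name ends in -al.
Choose the numbering such that the aldehyde carbon is C-1 by definition.
That gives a chloro group at C-3; fluoro groups at C-3 and C-5.
Substituent prefixes are cited in alphabetical order (multiplying prefixes like di-/tri- are ignored for ordering).
Putting it together: 3-chloro-3,5-difluoroheptanal.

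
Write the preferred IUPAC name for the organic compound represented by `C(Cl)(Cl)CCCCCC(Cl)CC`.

The longest continuous carbon chain has 9 atoms, so the parent hydride is nonane.
Number the chain so that the substituent locant set {1,1,7} is lower than {3,9,9} at the first point of difference.
This places chloro groups at C-1 (×2) and C-7.
Assembling the pieces gives 1,1,7-trichlorononane.

1,1,7-trichlorononane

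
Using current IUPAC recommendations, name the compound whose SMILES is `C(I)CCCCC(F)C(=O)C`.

The longest carbon chain that includes the carbonyl has 8 carbons, so the parent hydride is octane.
The principal characteristic group is a ketone (C=O on an internal carbon), named with the suffix -one.
Choose the numbering such that numbering from this end puts the carbonyl group at C-2 rather than C-7.
That gives the carbonyl at C-2; a fluoro group at C-3; an iodo group at C-8.
The substituents are ordered alphabetically, ignoring any di-/tri- multipliers.
Assembling the pieces gives 3-fluoro-8-iodooctan-2-one.

3-fluoro-8-iodooctan-2-one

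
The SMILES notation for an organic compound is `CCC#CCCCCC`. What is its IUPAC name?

The longest carbon chain that includes the multiple bond has 9 carbons, so the parent hydride is nonane.
The chain contains a C≡C triple bond, so the unsaturation ending is -yne.
Choose the numbering such that numbering from this end puts the triple bond at C-3 rather than C-6.
That gives the triple bond between C-3 and C-4.
Assembling the pieces gives non-3-yne.

non-3-yne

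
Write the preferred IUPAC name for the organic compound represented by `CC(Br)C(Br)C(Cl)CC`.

2,3-dibromo-4-chlorohexane

The longest continuous carbon chain has 6 atoms, so the parent hydride is hexane.
The numbering direction is chosen so that the substituent locant set {2,3,4} is lower than {3,4,5} at the first point of difference.
This places bromo groups at C-2 and C-3; a chloro group at C-4.
Substituent prefixes are cited in alphabetical order (multiplying prefixes like di-/tri- are ignored for ordering).
Putting it together: 2,3-dibromo-4-chlorohexane.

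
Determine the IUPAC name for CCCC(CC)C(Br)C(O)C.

3-bromo-4-ethylheptan-2-ol

The longest carbon chain that includes the –OH group has 7 carbons, so the parent hydride is heptane.
An alcohol (–OH) is the principal characteristic group, giving the suffix -ol.
Choose the numbering such that numbering from this end puts the hydroxyl group at C-2 rather than C-6.
This places the hydroxyl at C-2; a bromo group at C-3; an ethyl group at C-4.
The substituents are ordered alphabetically, ignoring any di-/tri- multipliers.
Putting it together: 3-bromo-4-ethylheptan-2-ol.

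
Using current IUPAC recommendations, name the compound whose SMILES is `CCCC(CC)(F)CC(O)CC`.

Counting along the main chain through the –OH group gives 8 carbons: the parent is octane.
An alcohol (–OH) is the principal characteristic group, giving the suffix -ol.
Number the chain so that numbering from this end puts the hydroxyl group at C-3 rather than C-6.
That gives the hydroxyl at C-3; an ethyl group at C-5; a fluoro group at C-5.
Substituent prefixes are cited in alphabetical order (multiplying prefixes like di-/tri- are ignored for ordering).
Assembling the pieces gives 5-ethyl-5-fluorooctan-3-ol.

5-ethyl-5-fluorooctan-3-ol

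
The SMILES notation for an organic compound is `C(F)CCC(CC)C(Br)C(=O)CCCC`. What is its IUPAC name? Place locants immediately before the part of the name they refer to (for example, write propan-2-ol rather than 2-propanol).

The longest carbon chain that includes the carbonyl has 10 carbons, so the parent hydride is decane.
The principal characteristic group is a ketone (C=O on an internal carbon), named with the suffix -one.
Choose the numbering such that numbering from this end puts the carbonyl group at C-5 rather than C-6.
That gives the carbonyl at C-5; a bromo group at C-6; an ethyl group at C-7; a fluoro group at C-10.
Substituent prefixes are cited in alphabetical order (multiplying prefixes like di-/tri- are ignored for ordering).
The name is 6-bromo-7-ethyl-10-fluorodecan-5-one.

6-bromo-7-ethyl-10-fluorodecan-5-one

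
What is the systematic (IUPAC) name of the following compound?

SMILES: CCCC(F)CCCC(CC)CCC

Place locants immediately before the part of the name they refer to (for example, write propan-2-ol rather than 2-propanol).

The longest continuous carbon chain has 11 atoms, so the parent hydride is undecane.
Choose the numbering such that the locant sets are identical either way, so the alphabetically earlier ethyl substituent takes the lower locant (4 rather than 8).
That gives an ethyl group at C-4; a fluoro group at C-8.
Prefixes are listed alphabetically: ethyl, fluoro.
The name is 4-ethyl-8-fluoroundecane.

4-ethyl-8-fluoroundecane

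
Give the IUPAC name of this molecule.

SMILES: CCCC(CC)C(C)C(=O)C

The longest chain bearing the carbonyl is 7 carbons long (heptane).
The highest-priority functional group is a ketone (C=O on an internal carbon), so the name ends in -one.
Choose the numbering such that numbering from this end puts the carbonyl group at C-2 rather than C-6.
With this numbering: the carbonyl at C-2; an ethyl group at C-4; a methyl group at C-3.
Prefixes are listed alphabetically: ethyl, methyl.
Assembling the pieces gives 4-ethyl-3-methylheptan-2-one.

4-ethyl-3-methylheptan-2-one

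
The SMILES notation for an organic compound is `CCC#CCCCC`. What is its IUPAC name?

The longest carbon chain that includes the multiple bond has 8 carbons, so the parent hydride is octane.
There is one C≡C triple bond, indicated by the ending -yne.
Number the chain so that numbering from this end puts the triple bond at C-3 rather than C-5.
This places the triple bond between C-3 and C-4.
Assembling the pieces gives oct-3-yne.

oct-3-yne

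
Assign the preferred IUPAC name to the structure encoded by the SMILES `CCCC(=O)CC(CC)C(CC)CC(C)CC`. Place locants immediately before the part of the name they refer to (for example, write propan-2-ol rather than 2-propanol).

Counting along the main chain through the carbonyl gives 11 carbons: the parent is undecane.
The highest-priority functional group is a ketone (C=O on an internal carbon), so the name ends in -one.
Choose the numbering such that numbering from this end puts the carbonyl group at C-4 rather than C-8.
This places the carbonyl at C-4; ethyl groups at C-6 and C-7; a methyl group at C-9.
The substituents are ordered alphabetically, ignoring any di-/tri- multipliers.
The name is 6,7-diethyl-9-methylundecan-4-one.

6,7-diethyl-9-methylundecan-4-one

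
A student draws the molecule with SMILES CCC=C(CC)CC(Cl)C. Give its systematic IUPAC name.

6-chloro-4-ethylhept-3-ene

Counting along the main chain through the multiple bond gives 7 carbons: the parent is heptane.
A C=C double bond in the chain gives the infix -ene-.
The numbering direction is chosen so that numbering from this end puts the double bond at C-3 rather than C-4.
That gives the double bond between C-3 and C-4; a chloro group at C-6; an ethyl group at C-4.
Prefixes are listed alphabetically: chloro, ethyl.
Putting it together: 6-chloro-4-ethylhept-3-ene.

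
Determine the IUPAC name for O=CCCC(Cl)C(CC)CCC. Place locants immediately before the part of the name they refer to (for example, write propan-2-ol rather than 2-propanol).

Counting along the main chain through the –CHO group gives 8 carbons: the parent is octane.
An aldehyde (terminal –CHO) is the principal characteristic group, giving the suffix -al.
Choose the numbering such that the aldehyde carbon is C-1 by definition.
That gives a chloro group at C-4; an ethyl group at C-5.
Substituent prefixes are cited in alphabetical order (multiplying prefixes like di-/tri- are ignored for ordering).
Putting it together: 4-chloro-5-ethyloctanal.

4-chloro-5-ethyloctanal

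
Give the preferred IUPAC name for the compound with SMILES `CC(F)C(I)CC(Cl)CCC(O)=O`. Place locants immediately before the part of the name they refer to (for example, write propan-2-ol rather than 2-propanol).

4-chloro-7-fluoro-6-iodooctanoic acid

The longest carbon chain that includes the –COOH group has 8 carbons, so the parent hydride is octane.
The highest-priority functional group is a carboxylic acid (terminal –COOH), so the name ends in -oic acid.
Number the chain so that the carboxylic acid carbon is C-1 by definition.
That gives a chloro group at C-4; a fluoro group at C-7; an iodo group at C-6.
Substituent prefixes are cited in alphabetical order (multiplying prefixes like di-/tri- are ignored for ordering).
Assembling the pieces gives 4-chloro-7-fluoro-6-iodooctanoic acid.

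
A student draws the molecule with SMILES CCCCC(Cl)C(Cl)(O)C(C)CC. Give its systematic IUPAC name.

4,5-dichloro-3-methylnonan-4-ol

The longest carbon chain that includes the –OH group has 9 carbons, so the parent hydride is nonane.
The principal characteristic group is an alcohol (–OH), named with the suffix -ol.
Choose the numbering such that numbering from this end puts the hydroxyl group at C-4 rather than C-6.
This places the hydroxyl at C-4; chloro groups at C-4 and C-5; a methyl group at C-3.
Substituent prefixes are cited in alphabetical order (multiplying prefixes like di-/tri- are ignored for ordering).
The name is 4,5-dichloro-3-methylnonan-4-ol.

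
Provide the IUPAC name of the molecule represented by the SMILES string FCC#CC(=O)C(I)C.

6-fluoro-2-iodohex-4-yn-3-one

The longest carbon chain that includes the carbonyl and the multiple bond has 6 carbons, so the parent hydride is hexane.
The highest-priority functional group is a ketone (C=O on an internal carbon), so the name ends in -one.
There is one C≡C triple bond, indicated by the ending -yne.
Choose the numbering such that numbering from this end puts the carbonyl group at C-3 rather than C-4.
With this numbering: the carbonyl at C-3; the triple bond between C-4 and C-5; a fluoro group at C-6; an iodo group at C-2.
The substituents are ordered alphabetically, ignoring any di-/tri- multipliers.
Putting it together: 6-fluoro-2-iodohex-4-yn-3-one.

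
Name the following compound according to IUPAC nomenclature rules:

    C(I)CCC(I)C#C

3,6-diiodohex-1-yne

Counting along the main chain through the multiple bond gives 6 carbons: the parent is hexane.
A C≡C triple bond in the chain gives the infix -yne-.
Number the chain so that numbering from this end puts the triple bond at C-1 rather than C-5.
That gives the triple bond between C-1 and C-2; iodo groups at C-3 and C-6.
Assembling the pieces gives 3,6-diiodohex-1-yne.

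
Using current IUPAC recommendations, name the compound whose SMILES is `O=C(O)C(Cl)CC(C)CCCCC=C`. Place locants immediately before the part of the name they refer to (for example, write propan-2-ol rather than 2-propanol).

Counting along the main chain through the –COOH group and the multiple bond gives 10 carbons: the parent is decane.
The highest-priority functional group is a carboxylic acid (terminal –COOH), so the name ends in -oic acid.
A C=C double bond in the chain gives the infix -ene-.
Choose the numbering such that the carboxylic acid carbon is C-1 by definition.
This places the double bond between C-9 and C-10; a chloro group at C-2; a methyl group at C-4.
Prefixes are listed alphabetically: chloro, methyl.
The name is 2-chloro-4-methyldec-9-enoic acid.

2-chloro-4-methyldec-9-enoic acid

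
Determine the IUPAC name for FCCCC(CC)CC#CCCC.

7-ethyl-10-fluorodec-4-yne

The longest chain bearing the multiple bond is 10 carbons long (decane).
A C≡C triple bond in the chain gives the infix -yne-.
Number the chain so that numbering from this end puts the triple bond at C-4 rather than C-6.
That gives the triple bond between C-4 and C-5; an ethyl group at C-7; a fluoro group at C-10.
Substituent prefixes are cited in alphabetical order (multiplying prefixes like di-/tri- are ignored for ordering).
Assembling the pieces gives 7-ethyl-10-fluorodec-4-yne.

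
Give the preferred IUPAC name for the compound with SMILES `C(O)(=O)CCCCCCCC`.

The longest chain bearing the –COOH group is 9 carbons long (nonane).
A carboxylic acid (terminal –COOH) is the principal characteristic group, giving the suffix -oic acid.
The numbering direction is chosen so that the carboxylic acid carbon is C-1 by definition.
The name is nonanoic acid.

nonanoic acid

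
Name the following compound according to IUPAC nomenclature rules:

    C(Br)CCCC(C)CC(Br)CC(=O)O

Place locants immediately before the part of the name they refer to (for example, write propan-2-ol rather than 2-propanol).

3,9-dibromo-5-methylnonanoic acid

The longest carbon chain that includes the –COOH group has 9 carbons, so the parent hydride is nonane.
The highest-priority functional group is a carboxylic acid (terminal –COOH), so the name ends in -oic acid.
Number the chain so that the carboxylic acid carbon is C-1 by definition.
With this numbering: bromo groups at C-3 and C-9; a methyl group at C-5.
Substituent prefixes are cited in alphabetical order (multiplying prefixes like di-/tri- are ignored for ordering).
The name is 3,9-dibromo-5-methylnonanoic acid.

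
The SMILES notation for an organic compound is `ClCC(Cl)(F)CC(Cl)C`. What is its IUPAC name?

1,2,4-trichloro-2-fluoropentane

The longest carbon chain is 5 atoms: the parent is pentane.
Choose the numbering such that the substituent locant set {1,2,2,4} is lower than {2,4,4,5} at the first point of difference.
That gives chloro groups at C-1 and C-2 and C-4; a fluoro group at C-2.
Substituent prefixes are cited in alphabetical order (multiplying prefixes like di-/tri- are ignored for ordering).
Assembling the pieces gives 1,2,4-trichloro-2-fluoropentane.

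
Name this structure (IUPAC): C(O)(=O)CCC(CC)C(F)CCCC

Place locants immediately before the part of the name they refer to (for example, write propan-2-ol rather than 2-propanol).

4-ethyl-5-fluorononanoic acid

The longest chain bearing the –COOH group is 9 carbons long (nonane).
The highest-priority functional group is a carboxylic acid (terminal –COOH), so the name ends in -oic acid.
The numbering direction is chosen so that the carboxylic acid carbon is C-1 by definition.
That gives an ethyl group at C-4; a fluoro group at C-5.
Prefixes are listed alphabetically: ethyl, fluoro.
The name is 4-ethyl-5-fluorononanoic acid.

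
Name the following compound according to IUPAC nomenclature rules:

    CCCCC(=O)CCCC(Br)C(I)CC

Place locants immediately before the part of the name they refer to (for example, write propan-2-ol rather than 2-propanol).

9-bromo-10-iodododecan-5-one

The longest carbon chain that includes the carbonyl has 12 carbons, so the parent hydride is dodecane.
A ketone (C=O on an internal carbon) is the principal characteristic group, giving the suffix -one.
The numbering direction is chosen so that numbering from this end puts the carbonyl group at C-5 rather than C-8.
This places the carbonyl at C-5; a bromo group at C-9; an iodo group at C-10.
Prefixes are listed alphabetically: bromo, iodo.
Putting it together: 9-bromo-10-iodododecan-5-one.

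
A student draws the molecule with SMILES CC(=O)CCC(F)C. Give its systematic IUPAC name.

5-fluorohexan-2-one

The longest chain bearing the carbonyl is 6 carbons long (hexane).
A ketone (C=O on an internal carbon) is the principal characteristic group, giving the suffix -one.
The numbering direction is chosen so that numbering from this end puts the carbonyl group at C-2 rather than C-5.
That gives the carbonyl at C-2; a fluoro group at C-5.
The name is 5-fluorohexan-2-one.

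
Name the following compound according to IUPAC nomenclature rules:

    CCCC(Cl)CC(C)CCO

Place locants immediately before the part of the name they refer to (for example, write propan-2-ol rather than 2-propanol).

The longest carbon chain that includes the –OH group has 8 carbons, so the parent hydride is octane.
The principal characteristic group is an alcohol (–OH), named with the suffix -ol.
The numbering direction is chosen so that numbering from this end puts the hydroxyl group at C-1 rather than C-8.
This places the hydroxyl at C-1; a chloro group at C-5; a methyl group at C-3.
Prefixes are listed alphabetically: chloro, methyl.
Putting it together: 5-chloro-3-methyloctan-1-ol.

5-chloro-3-methyloctan-1-ol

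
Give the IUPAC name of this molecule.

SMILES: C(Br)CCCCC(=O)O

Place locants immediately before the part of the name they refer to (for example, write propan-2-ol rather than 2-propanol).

6-bromohexanoic acid

The longest carbon chain that includes the –COOH group has 6 carbons, so the parent hydride is hexane.
The highest-priority functional group is a carboxylic acid (terminal –COOH), so the name ends in -oic acid.
Choose the numbering such that the carboxylic acid carbon is C-1 by definition.
This places a bromo group at C-6.
The name is 6-bromohexanoic acid.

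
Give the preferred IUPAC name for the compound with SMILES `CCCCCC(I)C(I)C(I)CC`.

The parent chain contains 10 carbons (decane).
Choose the numbering such that the substituent locant set {3,4,5} is lower than {6,7,8} at the first point of difference.
This places iodo groups at C-3 and C-4 and C-5.
Assembling the pieces gives 3,4,5-triiododecane.

3,4,5-triiododecane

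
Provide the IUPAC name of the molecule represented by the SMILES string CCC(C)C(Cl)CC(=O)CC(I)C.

Counting along the main chain through the carbonyl gives 9 carbons: the parent is nonane.
A ketone (C=O on an internal carbon) is the principal characteristic group, giving the suffix -one.
Number the chain so that numbering from this end puts the carbonyl group at C-4 rather than C-6.
With this numbering: the carbonyl at C-4; a chloro group at C-6; an iodo group at C-2; a methyl group at C-7.
Prefixes are listed alphabetically: chloro, iodo, methyl.
Putting it together: 6-chloro-2-iodo-7-methylnonan-4-one.

6-chloro-2-iodo-7-methylnonan-4-one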